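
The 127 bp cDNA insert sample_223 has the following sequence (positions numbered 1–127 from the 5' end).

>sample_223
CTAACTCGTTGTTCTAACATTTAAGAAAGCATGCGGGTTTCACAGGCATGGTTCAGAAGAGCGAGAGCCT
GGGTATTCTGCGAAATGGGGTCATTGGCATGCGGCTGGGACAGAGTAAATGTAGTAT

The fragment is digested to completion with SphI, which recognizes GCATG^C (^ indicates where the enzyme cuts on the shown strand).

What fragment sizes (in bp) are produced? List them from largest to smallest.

SphI sites (GCATGC) start at positions 29, 97.
SphI cuts after base 5 of each site (before the last base), so after positions 33, 101.
Linear molecule, 2 cuts → 3 fragments:
  1–33 → 33 bp
  34–101 → 68 bp
  102–127 → 26 bp
Sorted largest to smallest: 68, 33, 26 bp.

68, 33, 26 bp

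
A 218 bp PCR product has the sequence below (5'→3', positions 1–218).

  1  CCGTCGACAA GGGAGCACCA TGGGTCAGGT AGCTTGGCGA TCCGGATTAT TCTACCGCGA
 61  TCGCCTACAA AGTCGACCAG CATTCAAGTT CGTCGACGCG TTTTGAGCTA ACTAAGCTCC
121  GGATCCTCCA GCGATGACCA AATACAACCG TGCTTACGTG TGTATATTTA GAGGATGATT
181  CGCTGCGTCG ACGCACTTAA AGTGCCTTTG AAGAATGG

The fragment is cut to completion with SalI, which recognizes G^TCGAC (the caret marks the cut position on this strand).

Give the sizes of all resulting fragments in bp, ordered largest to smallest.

SalI sites (GTCGAC) start at positions 3, 72, 92, 187.
SalI cuts after the first base of each site, so after positions 3, 72, 92, 187.
Linear molecule, 4 cuts → 5 fragments:
  1–3 → 3 bp
  4–72 → 69 bp
  73–92 → 20 bp
  93–187 → 95 bp
  188–218 → 31 bp
Sorted largest to smallest: 95, 69, 31, 20, 3 bp.

95, 69, 31, 20, 3 bp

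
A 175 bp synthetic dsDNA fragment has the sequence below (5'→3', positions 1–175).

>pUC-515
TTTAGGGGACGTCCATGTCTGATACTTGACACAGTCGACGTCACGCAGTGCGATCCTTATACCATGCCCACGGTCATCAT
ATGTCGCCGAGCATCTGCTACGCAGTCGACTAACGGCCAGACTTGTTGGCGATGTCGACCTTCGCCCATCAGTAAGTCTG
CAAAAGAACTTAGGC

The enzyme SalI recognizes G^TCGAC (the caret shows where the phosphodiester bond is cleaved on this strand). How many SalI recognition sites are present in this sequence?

GTCGAC occurs starting at positions 34, 105, 134.
SalI cuts at 3 sites.

3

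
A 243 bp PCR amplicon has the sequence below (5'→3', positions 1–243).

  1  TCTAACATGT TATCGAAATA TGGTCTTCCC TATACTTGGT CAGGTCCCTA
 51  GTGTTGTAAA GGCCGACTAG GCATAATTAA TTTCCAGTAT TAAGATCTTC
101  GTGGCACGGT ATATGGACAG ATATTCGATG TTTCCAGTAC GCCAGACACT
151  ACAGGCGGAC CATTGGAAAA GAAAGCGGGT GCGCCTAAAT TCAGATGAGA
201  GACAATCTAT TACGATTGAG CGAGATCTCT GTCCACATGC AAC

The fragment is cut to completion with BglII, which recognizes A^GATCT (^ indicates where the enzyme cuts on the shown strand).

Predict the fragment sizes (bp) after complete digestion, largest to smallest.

BglII sites (AGATCT) start at positions 93, 223.
BglII cuts after the first base of each site, so after positions 93, 223.
Linear molecule, 2 cuts → 3 fragments:
  1–93 → 93 bp
  94–223 → 130 bp
  224–243 → 20 bp
Sorted largest to smallest: 130, 93, 20 bp.

130, 93, 20 bp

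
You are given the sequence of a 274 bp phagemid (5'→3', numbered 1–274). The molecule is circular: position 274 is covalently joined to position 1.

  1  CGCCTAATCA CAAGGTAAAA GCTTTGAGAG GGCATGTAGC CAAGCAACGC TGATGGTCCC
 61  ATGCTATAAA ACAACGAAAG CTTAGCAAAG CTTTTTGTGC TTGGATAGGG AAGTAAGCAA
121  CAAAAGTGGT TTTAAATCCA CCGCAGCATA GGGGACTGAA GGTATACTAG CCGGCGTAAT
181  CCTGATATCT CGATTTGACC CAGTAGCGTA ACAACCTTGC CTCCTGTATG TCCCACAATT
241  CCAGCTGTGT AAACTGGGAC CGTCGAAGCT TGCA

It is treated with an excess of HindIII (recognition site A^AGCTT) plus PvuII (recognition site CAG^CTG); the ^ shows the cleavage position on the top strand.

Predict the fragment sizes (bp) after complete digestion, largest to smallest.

HindIII sites (AAGCTT) start at positions 19, 78, 88, 266.
HindIII cuts after the first base of each site, so after positions 19, 78, 88, 266.
The PvuII site (CAGCTG) starts at position 242.
PvuII cuts after base 3 of each site, so after position 244.
Combined cut positions: 19, 78, 88, 244, 266.
Circular molecule, 5 cuts → 5 fragments:
  20–78 → 59 bp
  79–88 → 10 bp
  89–244 → 156 bp
  245–266 → 22 bp
  267–274 then 1–19 → 8 + 19 = 27 bp
Sorted largest to smallest: 156, 59, 27, 22, 10 bp.

156, 59, 27, 22, 10 bp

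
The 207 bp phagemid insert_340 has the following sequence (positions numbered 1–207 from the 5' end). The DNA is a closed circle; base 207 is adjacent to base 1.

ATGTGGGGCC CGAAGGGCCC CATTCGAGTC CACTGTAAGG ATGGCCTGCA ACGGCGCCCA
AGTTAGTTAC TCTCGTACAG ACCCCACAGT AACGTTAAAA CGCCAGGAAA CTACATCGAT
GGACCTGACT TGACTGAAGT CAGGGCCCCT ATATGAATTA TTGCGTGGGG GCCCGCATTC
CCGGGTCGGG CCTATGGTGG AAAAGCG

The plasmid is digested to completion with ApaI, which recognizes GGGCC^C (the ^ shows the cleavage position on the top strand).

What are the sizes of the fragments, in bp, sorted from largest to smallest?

ApaI sites (GGGCCC) start at positions 6, 15, 143, 169.
ApaI cuts after base 5 of each site (before the last base), so after positions 10, 19, 147, 173.
Circular molecule, 4 cuts → 4 fragments:
  11–19 → 9 bp
  20–147 → 128 bp
  148–173 → 26 bp
  174–207 then 1–10 → 34 + 10 = 44 bp
Sorted largest to smallest: 128, 44, 26, 9 bp.

128, 44, 26, 9 bp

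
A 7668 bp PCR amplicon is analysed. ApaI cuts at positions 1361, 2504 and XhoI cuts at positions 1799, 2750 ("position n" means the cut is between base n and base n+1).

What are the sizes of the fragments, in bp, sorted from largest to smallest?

4918, 1361, 705, 438, 246 bp

Combined cut positions (sorted): 1361, 1799, 2504, 2750.
Linear molecule, 4 cuts → 5 fragments:
  1361 − 0 = 1361 bp
  1799 − 1361 = 438 bp
  2504 − 1799 = 705 bp
  2750 − 2504 = 246 bp
  7668 − 2750 = 4918 bp
Sorted largest to smallest: 4918, 1361, 705, 438, 246 bp.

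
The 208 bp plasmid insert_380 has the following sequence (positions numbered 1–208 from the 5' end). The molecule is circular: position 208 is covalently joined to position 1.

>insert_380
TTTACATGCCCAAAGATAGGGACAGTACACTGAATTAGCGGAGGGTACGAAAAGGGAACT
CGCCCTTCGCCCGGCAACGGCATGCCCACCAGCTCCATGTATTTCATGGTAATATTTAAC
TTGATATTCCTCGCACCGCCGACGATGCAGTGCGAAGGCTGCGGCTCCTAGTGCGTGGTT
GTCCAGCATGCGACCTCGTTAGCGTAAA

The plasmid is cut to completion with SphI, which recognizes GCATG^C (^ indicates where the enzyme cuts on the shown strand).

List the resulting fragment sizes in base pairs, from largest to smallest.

106, 102 bp

SphI sites (GCATGC) start at positions 80, 186.
SphI cuts after base 5 of each site (before the last base), so after positions 84, 190.
Circular molecule, 2 cuts → 2 fragments:
  85–190 → 106 bp
  191–208 then 1–84 → 18 + 84 = 102 bp
Sorted largest to smallest: 106, 102 bp.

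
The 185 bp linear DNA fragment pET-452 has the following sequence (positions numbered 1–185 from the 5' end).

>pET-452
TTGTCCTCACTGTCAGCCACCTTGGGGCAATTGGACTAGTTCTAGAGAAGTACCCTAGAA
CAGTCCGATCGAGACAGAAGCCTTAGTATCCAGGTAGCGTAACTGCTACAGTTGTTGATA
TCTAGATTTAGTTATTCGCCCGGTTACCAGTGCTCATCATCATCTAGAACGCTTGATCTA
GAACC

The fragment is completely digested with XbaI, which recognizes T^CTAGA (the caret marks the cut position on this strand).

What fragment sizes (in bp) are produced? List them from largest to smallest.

XbaI sites (TCTAGA) start at positions 41, 121, 163, 177.
XbaI cuts after the first base of each site, so after positions 41, 121, 163, 177.
Linear molecule, 4 cuts → 5 fragments:
  1–41 → 41 bp
  42–121 → 80 bp
  122–163 → 42 bp
  164–177 → 14 bp
  178–185 → 8 bp
Sorted largest to smallest: 80, 42, 41, 14, 8 bp.

80, 42, 41, 14, 8 bp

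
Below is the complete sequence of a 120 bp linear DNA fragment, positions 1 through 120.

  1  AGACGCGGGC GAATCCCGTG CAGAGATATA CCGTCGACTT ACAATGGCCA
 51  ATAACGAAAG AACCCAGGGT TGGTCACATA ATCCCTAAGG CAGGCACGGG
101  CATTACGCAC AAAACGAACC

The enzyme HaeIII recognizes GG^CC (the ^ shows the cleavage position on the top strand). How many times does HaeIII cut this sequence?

GGCC occurs starting at position 46.
HaeIII cuts at 1 site.

1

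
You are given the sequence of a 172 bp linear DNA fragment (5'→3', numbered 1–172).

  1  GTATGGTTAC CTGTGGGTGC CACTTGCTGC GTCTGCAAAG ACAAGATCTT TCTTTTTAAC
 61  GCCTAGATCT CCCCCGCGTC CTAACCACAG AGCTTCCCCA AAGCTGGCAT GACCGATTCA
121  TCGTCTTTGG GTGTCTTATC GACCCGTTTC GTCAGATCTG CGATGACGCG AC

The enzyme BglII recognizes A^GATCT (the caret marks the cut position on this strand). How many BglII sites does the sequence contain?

AGATCT occurs starting at positions 44, 65, 154.
BglII cuts at 3 sites.

3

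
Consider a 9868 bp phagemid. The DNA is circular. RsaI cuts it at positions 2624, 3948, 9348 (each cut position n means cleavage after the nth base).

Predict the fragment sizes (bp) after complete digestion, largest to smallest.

5400, 3144, 1324 bp

Circular molecule, 3 cuts → 3 fragments:
  3948 − 2624 = 1324 bp
  9348 − 3948 = 5400 bp
  wrap: 9868 − 9348 + 2624 = 3144 bp
Sorted largest to smallest: 5400, 3144, 1324 bp.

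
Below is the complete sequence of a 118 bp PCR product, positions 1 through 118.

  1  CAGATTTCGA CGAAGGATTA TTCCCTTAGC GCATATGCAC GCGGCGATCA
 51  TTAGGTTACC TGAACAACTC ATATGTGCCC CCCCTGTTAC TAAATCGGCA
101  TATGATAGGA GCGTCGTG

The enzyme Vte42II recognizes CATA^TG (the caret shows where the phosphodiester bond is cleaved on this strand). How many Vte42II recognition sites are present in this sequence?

3

CATATG occurs starting at positions 32, 70, 99.
Vte42II cuts at 3 sites.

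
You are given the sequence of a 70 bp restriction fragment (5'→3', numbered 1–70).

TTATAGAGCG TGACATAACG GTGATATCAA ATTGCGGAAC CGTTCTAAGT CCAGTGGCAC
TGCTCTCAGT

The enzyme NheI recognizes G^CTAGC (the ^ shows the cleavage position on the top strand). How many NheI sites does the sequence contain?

0

No occurrence of GCTAGC is present in the sequence.
NheI does not cut: 0 sites.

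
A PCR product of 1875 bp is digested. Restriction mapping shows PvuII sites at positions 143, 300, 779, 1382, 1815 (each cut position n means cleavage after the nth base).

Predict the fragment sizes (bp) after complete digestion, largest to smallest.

Linear molecule, 5 cuts → 6 fragments:
  143 − 0 = 143 bp
  300 − 143 = 157 bp
  779 − 300 = 479 bp
  1382 − 779 = 603 bp
  1815 − 1382 = 433 bp
  1875 − 1815 = 60 bp
Sorted largest to smallest: 603, 479, 433, 157, 143, 60 bp.

603, 479, 433, 157, 143, 60 bp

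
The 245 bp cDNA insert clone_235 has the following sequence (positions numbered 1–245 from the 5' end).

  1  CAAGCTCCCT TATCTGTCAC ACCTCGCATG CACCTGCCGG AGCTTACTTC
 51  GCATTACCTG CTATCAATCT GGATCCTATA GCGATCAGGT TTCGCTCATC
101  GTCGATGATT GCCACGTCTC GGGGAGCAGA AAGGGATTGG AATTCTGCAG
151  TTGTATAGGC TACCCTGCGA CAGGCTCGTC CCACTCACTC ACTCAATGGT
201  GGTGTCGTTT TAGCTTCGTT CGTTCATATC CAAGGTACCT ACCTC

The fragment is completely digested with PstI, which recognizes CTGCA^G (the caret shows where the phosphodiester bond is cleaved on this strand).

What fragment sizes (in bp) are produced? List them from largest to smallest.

The PstI site (CTGCAG) starts at position 145.
PstI cuts after base 5 of each site (before the last base), so after position 149.
Linear molecule, 1 cut → 2 fragments:
  1–149 → 149 bp
  150–245 → 96 bp
Sorted largest to smallest: 149, 96 bp.

149, 96 bp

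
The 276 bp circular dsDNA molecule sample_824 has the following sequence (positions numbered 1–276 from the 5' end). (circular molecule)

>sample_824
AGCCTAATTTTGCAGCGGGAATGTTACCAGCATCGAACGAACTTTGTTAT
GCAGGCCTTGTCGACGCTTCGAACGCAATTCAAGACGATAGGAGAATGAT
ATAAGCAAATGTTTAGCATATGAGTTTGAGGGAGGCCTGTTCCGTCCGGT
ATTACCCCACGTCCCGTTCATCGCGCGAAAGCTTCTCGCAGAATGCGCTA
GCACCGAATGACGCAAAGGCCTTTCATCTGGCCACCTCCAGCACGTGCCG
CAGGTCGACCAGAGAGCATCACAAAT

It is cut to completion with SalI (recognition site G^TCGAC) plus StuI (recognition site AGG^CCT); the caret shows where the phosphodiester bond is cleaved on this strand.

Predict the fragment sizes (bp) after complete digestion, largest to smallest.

SalI sites (GTCGAC) start at positions 60, 254.
SalI cuts after the first base of each site, so after positions 60, 254.
StuI sites (AGGCCT) start at positions 53, 133, 217.
StuI cuts after base 3 of each site, so after positions 55, 135, 219.
Combined cut positions: 55, 60, 135, 219, 254.
Circular molecule, 5 cuts → 5 fragments:
  56–60 → 5 bp
  61–135 → 75 bp
  136–219 → 84 bp
  220–254 → 35 bp
  255–276 then 1–55 → 22 + 55 = 77 bp
Sorted largest to smallest: 84, 77, 75, 35, 5 bp.

84, 77, 75, 35, 5 bp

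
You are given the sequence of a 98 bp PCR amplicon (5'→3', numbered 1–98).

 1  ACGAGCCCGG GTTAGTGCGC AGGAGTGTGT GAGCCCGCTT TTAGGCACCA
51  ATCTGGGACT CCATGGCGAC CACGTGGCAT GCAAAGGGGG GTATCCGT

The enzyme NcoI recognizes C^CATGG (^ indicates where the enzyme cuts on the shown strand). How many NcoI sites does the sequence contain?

1

CCATGG occurs starting at position 61.
NcoI cuts at 1 site.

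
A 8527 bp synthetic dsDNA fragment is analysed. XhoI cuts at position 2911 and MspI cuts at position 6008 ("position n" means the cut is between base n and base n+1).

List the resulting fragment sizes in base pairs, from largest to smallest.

3097, 2911, 2519 bp

Combined cut positions (sorted): 2911, 6008.
Linear molecule, 2 cuts → 3 fragments:
  2911 − 0 = 2911 bp
  6008 − 2911 = 3097 bp
  8527 − 6008 = 2519 bp
Sorted largest to smallest: 3097, 2911, 2519 bp.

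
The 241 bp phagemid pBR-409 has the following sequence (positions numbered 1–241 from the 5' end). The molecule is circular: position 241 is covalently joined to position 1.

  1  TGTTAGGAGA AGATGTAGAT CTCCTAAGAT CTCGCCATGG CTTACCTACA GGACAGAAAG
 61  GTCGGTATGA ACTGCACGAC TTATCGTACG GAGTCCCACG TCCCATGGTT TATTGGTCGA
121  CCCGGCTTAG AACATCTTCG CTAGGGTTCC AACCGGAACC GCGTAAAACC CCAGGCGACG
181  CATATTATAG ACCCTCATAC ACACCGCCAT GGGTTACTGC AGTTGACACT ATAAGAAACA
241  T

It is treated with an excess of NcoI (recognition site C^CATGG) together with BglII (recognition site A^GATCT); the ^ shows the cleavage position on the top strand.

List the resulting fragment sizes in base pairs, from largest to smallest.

NcoI sites (CCATGG) start at positions 35, 103, 207.
NcoI cuts after the first base of each site, so after positions 35, 103, 207.
BglII sites (AGATCT) start at positions 17, 27.
BglII cuts after the first base of each site, so after positions 17, 27.
Combined cut positions: 17, 27, 35, 103, 207.
Circular molecule, 5 cuts → 5 fragments:
  18–27 → 10 bp
  28–35 → 8 bp
  36–103 → 68 bp
  104–207 → 104 bp
  208–241 then 1–17 → 34 + 17 = 51 bp
Sorted largest to smallest: 104, 68, 51, 10, 8 bp.

104, 68, 51, 10, 8 bp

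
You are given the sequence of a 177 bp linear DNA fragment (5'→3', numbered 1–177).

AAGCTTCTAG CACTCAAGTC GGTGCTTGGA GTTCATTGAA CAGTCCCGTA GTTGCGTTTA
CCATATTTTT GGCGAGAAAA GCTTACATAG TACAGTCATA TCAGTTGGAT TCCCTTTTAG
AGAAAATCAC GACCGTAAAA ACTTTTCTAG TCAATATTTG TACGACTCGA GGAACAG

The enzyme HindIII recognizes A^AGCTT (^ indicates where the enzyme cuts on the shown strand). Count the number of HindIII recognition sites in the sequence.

AAGCTT occurs starting at positions 1, 79.
HindIII cuts at 2 sites.

2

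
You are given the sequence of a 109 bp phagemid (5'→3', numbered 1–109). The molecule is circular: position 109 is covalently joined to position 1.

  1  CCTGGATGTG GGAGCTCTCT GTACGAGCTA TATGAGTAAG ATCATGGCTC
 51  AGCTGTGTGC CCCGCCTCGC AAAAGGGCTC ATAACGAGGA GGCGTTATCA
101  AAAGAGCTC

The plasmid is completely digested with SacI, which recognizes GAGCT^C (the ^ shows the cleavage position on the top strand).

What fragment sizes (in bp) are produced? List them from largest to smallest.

92, 17 bp

SacI sites (GAGCTC) start at positions 12, 104.
SacI cuts after base 5 of each site (before the last base), so after positions 16, 108.
Circular molecule, 2 cuts → 2 fragments:
  17–108 → 92 bp
  109–109 then 1–16 → 1 + 16 = 17 bp
Sorted largest to smallest: 92, 17 bp.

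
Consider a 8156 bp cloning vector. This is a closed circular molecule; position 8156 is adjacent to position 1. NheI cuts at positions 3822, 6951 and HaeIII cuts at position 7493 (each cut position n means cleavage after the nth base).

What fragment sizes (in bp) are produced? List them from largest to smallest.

Combined cut positions (sorted): 3822, 6951, 7493.
Circular molecule, 3 cuts → 3 fragments:
  6951 − 3822 = 3129 bp
  7493 − 6951 = 542 bp
  wrap: 8156 − 7493 + 3822 = 4485 bp
Sorted largest to smallest: 4485, 3129, 542 bp.

4485, 3129, 542 bp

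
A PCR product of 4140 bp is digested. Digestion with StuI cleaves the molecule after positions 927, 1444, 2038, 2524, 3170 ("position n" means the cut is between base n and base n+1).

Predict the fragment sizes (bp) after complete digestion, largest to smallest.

970, 927, 646, 594, 517, 486 bp

Linear molecule, 5 cuts → 6 fragments:
  927 − 0 = 927 bp
  1444 − 927 = 517 bp
  2038 − 1444 = 594 bp
  2524 − 2038 = 486 bp
  3170 − 2524 = 646 bp
  4140 − 3170 = 970 bp
Sorted largest to smallest: 970, 927, 646, 594, 517, 486 bp.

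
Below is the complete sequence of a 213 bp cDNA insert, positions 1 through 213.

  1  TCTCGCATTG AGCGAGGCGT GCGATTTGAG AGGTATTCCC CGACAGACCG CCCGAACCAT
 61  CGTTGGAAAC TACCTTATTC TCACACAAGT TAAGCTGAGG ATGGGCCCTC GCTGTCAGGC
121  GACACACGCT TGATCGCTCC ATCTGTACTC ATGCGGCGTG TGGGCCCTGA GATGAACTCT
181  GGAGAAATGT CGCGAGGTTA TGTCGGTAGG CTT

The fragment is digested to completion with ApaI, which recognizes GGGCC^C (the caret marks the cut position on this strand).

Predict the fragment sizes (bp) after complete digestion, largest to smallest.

ApaI sites (GGGCCC) start at positions 103, 162.
ApaI cuts after base 5 of each site (before the last base), so after positions 107, 166.
Linear molecule, 2 cuts → 3 fragments:
  1–107 → 107 bp
  108–166 → 59 bp
  167–213 → 47 bp
Sorted largest to smallest: 107, 59, 47 bp.

107, 59, 47 bp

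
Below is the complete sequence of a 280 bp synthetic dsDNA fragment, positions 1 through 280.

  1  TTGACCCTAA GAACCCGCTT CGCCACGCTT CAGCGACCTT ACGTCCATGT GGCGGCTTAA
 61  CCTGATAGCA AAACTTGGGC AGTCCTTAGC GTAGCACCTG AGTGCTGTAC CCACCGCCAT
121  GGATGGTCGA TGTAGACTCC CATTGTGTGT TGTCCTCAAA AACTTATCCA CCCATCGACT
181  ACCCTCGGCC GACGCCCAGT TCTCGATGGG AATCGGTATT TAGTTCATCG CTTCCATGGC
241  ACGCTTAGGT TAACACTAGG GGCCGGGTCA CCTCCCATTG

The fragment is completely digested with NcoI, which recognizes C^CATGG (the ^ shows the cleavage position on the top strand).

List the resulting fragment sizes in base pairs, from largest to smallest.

NcoI sites (CCATGG) start at positions 117, 234.
NcoI cuts after the first base of each site, so after positions 117, 234.
Linear molecule, 2 cuts → 3 fragments:
  1–117 → 117 bp
  118–234 → 117 bp
  235–280 → 46 bp
Sorted largest to smallest: 117, 117, 46 bp.

117, 117, 46 bp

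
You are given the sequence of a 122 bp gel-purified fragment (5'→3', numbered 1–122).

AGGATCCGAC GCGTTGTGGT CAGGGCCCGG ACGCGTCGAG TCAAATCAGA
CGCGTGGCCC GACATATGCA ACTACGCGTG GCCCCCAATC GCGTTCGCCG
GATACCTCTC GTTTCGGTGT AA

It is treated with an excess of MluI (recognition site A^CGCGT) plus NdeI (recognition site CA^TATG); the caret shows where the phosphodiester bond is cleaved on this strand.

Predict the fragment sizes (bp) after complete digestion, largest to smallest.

MluI sites (ACGCGT) start at positions 9, 31, 50, 74.
MluI cuts after the first base of each site, so after positions 9, 31, 50, 74.
The NdeI site (CATATG) starts at position 63.
NdeI cuts after base 2 of each site, so after position 64.
Combined cut positions: 9, 31, 50, 64, 74.
Linear molecule, 5 cuts → 6 fragments:
  1–9 → 9 bp
  10–31 → 22 bp
  32–50 → 19 bp
  51–64 → 14 bp
  65–74 → 10 bp
  75–122 → 48 bp
Sorted largest to smallest: 48, 22, 19, 14, 10, 9 bp.

48, 22, 19, 14, 10, 9 bp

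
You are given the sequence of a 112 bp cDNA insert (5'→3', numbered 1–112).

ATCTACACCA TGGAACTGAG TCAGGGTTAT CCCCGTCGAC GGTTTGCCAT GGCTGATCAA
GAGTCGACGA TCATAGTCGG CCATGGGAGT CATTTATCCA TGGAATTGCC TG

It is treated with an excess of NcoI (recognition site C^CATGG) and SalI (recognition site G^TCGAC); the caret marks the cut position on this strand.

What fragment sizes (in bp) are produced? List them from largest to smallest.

27, 18, 17, 16, 14, 12, 8 bp

NcoI sites (CCATGG) start at positions 8, 47, 81, 98.
NcoI cuts after the first base of each site, so after positions 8, 47, 81, 98.
SalI sites (GTCGAC) start at positions 35, 63.
SalI cuts after the first base of each site, so after positions 35, 63.
Combined cut positions: 8, 35, 47, 63, 81, 98.
Linear molecule, 6 cuts → 7 fragments:
  1–8 → 8 bp
  9–35 → 27 bp
  36–47 → 12 bp
  48–63 → 16 bp
  64–81 → 18 bp
  82–98 → 17 bp
  99–112 → 14 bp
Sorted largest to smallest: 27, 18, 17, 16, 14, 12, 8 bp.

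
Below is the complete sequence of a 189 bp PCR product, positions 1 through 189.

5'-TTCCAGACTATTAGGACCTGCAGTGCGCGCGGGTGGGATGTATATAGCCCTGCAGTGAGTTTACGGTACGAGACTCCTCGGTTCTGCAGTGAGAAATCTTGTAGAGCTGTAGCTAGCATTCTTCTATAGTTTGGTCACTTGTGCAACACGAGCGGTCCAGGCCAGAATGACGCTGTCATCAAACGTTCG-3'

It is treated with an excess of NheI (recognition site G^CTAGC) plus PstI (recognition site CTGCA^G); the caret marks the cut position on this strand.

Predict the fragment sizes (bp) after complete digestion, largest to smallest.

77, 34, 32, 24, 22 bp

The NheI site (GCTAGC) starts at position 112.
NheI cuts after the first base of each site, so after position 112.
PstI sites (CTGCAG) start at positions 18, 50, 84.
PstI cuts after base 5 of each site (before the last base), so after positions 22, 54, 88.
Combined cut positions: 22, 54, 88, 112.
Linear molecule, 4 cuts → 5 fragments:
  1–22 → 22 bp
  23–54 → 32 bp
  55–88 → 34 bp
  89–112 → 24 bp
  113–189 → 77 bp
Sorted largest to smallest: 77, 34, 32, 24, 22 bp.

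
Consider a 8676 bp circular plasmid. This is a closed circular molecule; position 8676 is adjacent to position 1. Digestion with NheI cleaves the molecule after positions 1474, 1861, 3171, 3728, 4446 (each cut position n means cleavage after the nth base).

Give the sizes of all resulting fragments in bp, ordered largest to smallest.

5704, 1310, 718, 557, 387 bp

Circular molecule, 5 cuts → 5 fragments:
  1861 − 1474 = 387 bp
  3171 − 1861 = 1310 bp
  3728 − 3171 = 557 bp
  4446 − 3728 = 718 bp
  wrap: 8676 − 4446 + 1474 = 5704 bp
Sorted largest to smallest: 5704, 1310, 718, 557, 387 bp.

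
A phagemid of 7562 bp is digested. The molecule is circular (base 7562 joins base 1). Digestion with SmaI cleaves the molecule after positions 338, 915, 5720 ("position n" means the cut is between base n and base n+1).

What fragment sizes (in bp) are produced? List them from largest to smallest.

4805, 2180, 577 bp

Circular molecule, 3 cuts → 3 fragments:
  915 − 338 = 577 bp
  5720 − 915 = 4805 bp
  wrap: 7562 − 5720 + 338 = 2180 bp
Sorted largest to smallest: 4805, 2180, 577 bp.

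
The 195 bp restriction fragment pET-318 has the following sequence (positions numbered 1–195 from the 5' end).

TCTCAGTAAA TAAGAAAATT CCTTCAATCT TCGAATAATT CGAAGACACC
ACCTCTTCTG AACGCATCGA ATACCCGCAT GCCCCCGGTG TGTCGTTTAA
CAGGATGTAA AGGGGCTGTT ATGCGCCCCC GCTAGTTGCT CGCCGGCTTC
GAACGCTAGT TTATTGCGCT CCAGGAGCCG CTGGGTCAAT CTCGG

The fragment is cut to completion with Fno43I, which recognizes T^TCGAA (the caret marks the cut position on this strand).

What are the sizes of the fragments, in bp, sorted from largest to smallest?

Fno43I sites (TTCGAA) start at positions 30, 39, 148.
Fno43I cuts after the first base of each site, so after positions 30, 39, 148.
Linear molecule, 3 cuts → 4 fragments:
  1–30 → 30 bp
  31–39 → 9 bp
  40–148 → 109 bp
  149–195 → 47 bp
Sorted largest to smallest: 109, 47, 30, 9 bp.

109, 47, 30, 9 bp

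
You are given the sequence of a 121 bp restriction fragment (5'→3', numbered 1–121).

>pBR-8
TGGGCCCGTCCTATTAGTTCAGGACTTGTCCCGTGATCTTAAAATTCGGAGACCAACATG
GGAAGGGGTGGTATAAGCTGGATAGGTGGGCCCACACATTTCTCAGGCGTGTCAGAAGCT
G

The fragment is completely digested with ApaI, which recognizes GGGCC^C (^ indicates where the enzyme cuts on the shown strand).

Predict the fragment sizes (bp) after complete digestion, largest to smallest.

ApaI sites (GGGCCC) start at positions 2, 88.
ApaI cuts after base 5 of each site (before the last base), so after positions 6, 92.
Linear molecule, 2 cuts → 3 fragments:
  1–6 → 6 bp
  7–92 → 86 bp
  93–121 → 29 bp
Sorted largest to smallest: 86, 29, 6 bp.

86, 29, 6 bp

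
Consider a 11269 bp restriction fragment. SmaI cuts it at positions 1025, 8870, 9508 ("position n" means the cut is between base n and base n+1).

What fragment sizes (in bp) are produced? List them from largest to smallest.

Linear molecule, 3 cuts → 4 fragments:
  1025 − 0 = 1025 bp
  8870 − 1025 = 7845 bp
  9508 − 8870 = 638 bp
  11269 − 9508 = 1761 bp
Sorted largest to smallest: 7845, 1761, 1025, 638 bp.

7845, 1761, 1025, 638 bp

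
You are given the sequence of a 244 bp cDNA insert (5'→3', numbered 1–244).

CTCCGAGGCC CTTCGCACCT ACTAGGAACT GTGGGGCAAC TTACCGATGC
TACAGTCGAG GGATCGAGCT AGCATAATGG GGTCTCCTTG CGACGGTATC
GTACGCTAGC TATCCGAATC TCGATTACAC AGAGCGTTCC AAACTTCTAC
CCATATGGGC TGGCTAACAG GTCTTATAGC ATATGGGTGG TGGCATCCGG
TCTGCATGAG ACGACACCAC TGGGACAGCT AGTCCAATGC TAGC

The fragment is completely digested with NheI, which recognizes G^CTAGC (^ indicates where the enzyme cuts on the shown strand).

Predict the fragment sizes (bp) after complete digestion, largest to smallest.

NheI sites (GCTAGC) start at positions 68, 105, 239.
NheI cuts after the first base of each site, so after positions 68, 105, 239.
Linear molecule, 3 cuts → 4 fragments:
  1–68 → 68 bp
  69–105 → 37 bp
  106–239 → 134 bp
  240–244 → 5 bp
Sorted largest to smallest: 134, 68, 37, 5 bp.

134, 68, 37, 5 bp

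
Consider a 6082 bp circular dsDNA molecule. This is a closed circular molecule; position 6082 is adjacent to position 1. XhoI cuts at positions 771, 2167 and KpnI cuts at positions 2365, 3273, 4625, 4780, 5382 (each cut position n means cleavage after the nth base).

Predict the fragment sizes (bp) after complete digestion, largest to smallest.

Combined cut positions (sorted): 771, 2167, 2365, 3273, 4625, 4780, 5382.
Circular molecule, 7 cuts → 7 fragments:
  2167 − 771 = 1396 bp
  2365 − 2167 = 198 bp
  3273 − 2365 = 908 bp
  4625 − 3273 = 1352 bp
  4780 − 4625 = 155 bp
  5382 − 4780 = 602 bp
  wrap: 6082 − 5382 + 771 = 1471 bp
Sorted largest to smallest: 1471, 1396, 1352, 908, 602, 198, 155 bp.

1471, 1396, 1352, 908, 602, 198, 155 bp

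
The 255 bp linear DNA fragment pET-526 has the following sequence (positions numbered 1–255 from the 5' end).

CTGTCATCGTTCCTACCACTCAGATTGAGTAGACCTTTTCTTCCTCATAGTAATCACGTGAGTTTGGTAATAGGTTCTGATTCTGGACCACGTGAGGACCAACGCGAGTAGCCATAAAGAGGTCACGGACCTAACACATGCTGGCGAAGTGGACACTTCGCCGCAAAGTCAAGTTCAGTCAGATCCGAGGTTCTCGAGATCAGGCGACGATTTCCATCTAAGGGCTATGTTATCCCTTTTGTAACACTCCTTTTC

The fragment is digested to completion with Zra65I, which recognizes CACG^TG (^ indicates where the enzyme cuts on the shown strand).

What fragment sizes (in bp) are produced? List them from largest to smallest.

Zra65I sites (CACGTG) start at positions 55, 89.
Zra65I cuts after base 4 of each site, so after positions 58, 92.
Linear molecule, 2 cuts → 3 fragments:
  1–58 → 58 bp
  59–92 → 34 bp
  93–255 → 163 bp
Sorted largest to smallest: 163, 58, 34 bp.

163, 58, 34 bp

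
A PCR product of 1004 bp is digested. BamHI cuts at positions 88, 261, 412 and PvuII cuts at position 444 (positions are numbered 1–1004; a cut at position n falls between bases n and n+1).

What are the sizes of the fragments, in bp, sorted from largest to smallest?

560, 173, 151, 88, 32 bp

Combined cut positions (sorted): 88, 261, 412, 444.
Linear molecule, 4 cuts → 5 fragments:
  88 − 0 = 88 bp
  261 − 88 = 173 bp
  412 − 261 = 151 bp
  444 − 412 = 32 bp
  1004 − 444 = 560 bp
Sorted largest to smallest: 560, 173, 151, 88, 32 bp.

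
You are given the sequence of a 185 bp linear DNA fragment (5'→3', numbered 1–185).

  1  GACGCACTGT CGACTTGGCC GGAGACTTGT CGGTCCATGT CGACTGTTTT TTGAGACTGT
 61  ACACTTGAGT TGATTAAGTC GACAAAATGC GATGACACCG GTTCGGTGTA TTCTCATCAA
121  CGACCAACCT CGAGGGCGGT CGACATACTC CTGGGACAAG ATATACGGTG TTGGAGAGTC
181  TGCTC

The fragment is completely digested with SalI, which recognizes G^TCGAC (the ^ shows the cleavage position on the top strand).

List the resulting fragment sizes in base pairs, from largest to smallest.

SalI sites (GTCGAC) start at positions 9, 39, 78, 139.
SalI cuts after the first base of each site, so after positions 9, 39, 78, 139.
Linear molecule, 4 cuts → 5 fragments:
  1–9 → 9 bp
  10–39 → 30 bp
  40–78 → 39 bp
  79–139 → 61 bp
  140–185 → 46 bp
Sorted largest to smallest: 61, 46, 39, 30, 9 bp.

61, 46, 39, 30, 9 bp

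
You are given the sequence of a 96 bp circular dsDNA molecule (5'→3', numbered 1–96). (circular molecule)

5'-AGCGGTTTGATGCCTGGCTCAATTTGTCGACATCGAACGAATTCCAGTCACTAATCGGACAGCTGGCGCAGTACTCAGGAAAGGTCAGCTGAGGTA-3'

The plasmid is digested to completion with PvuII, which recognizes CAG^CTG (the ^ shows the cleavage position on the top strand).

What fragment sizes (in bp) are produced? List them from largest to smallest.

70, 26 bp

PvuII sites (CAGCTG) start at positions 60, 86.
PvuII cuts after base 3 of each site, so after positions 62, 88.
Circular molecule, 2 cuts → 2 fragments:
  63–88 → 26 bp
  89–96 then 1–62 → 8 + 62 = 70 bp
Sorted largest to smallest: 70, 26 bp.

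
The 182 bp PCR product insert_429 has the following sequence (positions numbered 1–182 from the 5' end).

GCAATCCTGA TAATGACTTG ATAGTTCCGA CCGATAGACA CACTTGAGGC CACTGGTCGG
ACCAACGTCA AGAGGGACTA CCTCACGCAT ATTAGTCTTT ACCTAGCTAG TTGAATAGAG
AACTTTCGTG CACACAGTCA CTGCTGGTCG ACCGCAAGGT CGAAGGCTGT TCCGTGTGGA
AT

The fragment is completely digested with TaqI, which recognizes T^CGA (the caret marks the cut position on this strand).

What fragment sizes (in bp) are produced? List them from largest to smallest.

148, 22, 12 bp

TaqI sites (TCGA) start at positions 148, 160.
TaqI cuts after the first base of each site, so after positions 148, 160.
Linear molecule, 2 cuts → 3 fragments:
  1–148 → 148 bp
  149–160 → 12 bp
  161–182 → 22 bp
Sorted largest to smallest: 148, 22, 12 bp.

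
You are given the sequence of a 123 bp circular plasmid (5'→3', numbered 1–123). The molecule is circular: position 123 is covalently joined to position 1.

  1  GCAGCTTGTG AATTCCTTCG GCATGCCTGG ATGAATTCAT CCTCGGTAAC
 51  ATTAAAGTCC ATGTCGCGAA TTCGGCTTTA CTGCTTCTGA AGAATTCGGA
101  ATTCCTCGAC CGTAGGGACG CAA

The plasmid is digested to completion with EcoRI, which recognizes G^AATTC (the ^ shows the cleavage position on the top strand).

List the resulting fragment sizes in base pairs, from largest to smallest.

35, 34, 24, 23, 7 bp

EcoRI sites (GAATTC) start at positions 10, 33, 68, 92, 99.
EcoRI cuts after the first base of each site, so after positions 10, 33, 68, 92, 99.
Circular molecule, 5 cuts → 5 fragments:
  11–33 → 23 bp
  34–68 → 35 bp
  69–92 → 24 bp
  93–99 → 7 bp
  100–123 then 1–10 → 24 + 10 = 34 bp
Sorted largest to smallest: 35, 34, 24, 23, 7 bp.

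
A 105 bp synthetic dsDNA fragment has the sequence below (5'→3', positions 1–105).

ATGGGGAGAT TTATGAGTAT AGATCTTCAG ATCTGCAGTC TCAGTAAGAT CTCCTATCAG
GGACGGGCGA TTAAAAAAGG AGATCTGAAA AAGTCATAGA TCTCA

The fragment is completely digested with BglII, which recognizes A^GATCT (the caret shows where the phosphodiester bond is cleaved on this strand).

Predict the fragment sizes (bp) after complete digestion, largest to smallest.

BglII sites (AGATCT) start at positions 21, 29, 47, 81, 98.
BglII cuts after the first base of each site, so after positions 21, 29, 47, 81, 98.
Linear molecule, 5 cuts → 6 fragments:
  1–21 → 21 bp
  22–29 → 8 bp
  30–47 → 18 bp
  48–81 → 34 bp
  82–98 → 17 bp
  99–105 → 7 bp
Sorted largest to smallest: 34, 21, 18, 17, 8, 7 bp.

34, 21, 18, 17, 8, 7 bp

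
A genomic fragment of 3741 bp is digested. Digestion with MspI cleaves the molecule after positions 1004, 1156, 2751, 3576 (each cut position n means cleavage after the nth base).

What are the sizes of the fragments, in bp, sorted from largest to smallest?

Linear molecule, 4 cuts → 5 fragments:
  1004 − 0 = 1004 bp
  1156 − 1004 = 152 bp
  2751 − 1156 = 1595 bp
  3576 − 2751 = 825 bp
  3741 − 3576 = 165 bp
Sorted largest to smallest: 1595, 1004, 825, 165, 152 bp.

1595, 1004, 825, 165, 152 bp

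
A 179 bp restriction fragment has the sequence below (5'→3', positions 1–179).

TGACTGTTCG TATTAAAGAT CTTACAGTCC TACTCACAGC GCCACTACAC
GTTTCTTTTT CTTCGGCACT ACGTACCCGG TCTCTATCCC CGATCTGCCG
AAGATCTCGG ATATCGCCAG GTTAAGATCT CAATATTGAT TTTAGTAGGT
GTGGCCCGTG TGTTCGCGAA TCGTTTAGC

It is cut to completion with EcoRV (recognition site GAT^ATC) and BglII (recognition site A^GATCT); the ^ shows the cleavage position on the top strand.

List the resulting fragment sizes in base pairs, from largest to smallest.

The EcoRV site (GATATC) starts at position 110.
EcoRV cuts after base 3 of each site, so after position 112.
BglII sites (AGATCT) start at positions 17, 102, 125.
BglII cuts after the first base of each site, so after positions 17, 102, 125.
Combined cut positions: 17, 102, 112, 125.
Linear molecule, 4 cuts → 5 fragments:
  1–17 → 17 bp
  18–102 → 85 bp
  103–112 → 10 bp
  113–125 → 13 bp
  126–179 → 54 bp
Sorted largest to smallest: 85, 54, 17, 13, 10 bp.

85, 54, 17, 13, 10 bp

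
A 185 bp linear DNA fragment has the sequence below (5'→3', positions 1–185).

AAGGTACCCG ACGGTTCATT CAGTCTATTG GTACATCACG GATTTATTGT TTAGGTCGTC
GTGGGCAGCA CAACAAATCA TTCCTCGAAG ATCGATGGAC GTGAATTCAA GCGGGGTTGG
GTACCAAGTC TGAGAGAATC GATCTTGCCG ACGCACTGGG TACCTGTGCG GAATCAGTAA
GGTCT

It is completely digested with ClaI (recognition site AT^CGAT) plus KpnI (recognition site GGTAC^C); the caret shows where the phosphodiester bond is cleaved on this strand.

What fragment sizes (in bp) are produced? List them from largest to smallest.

85, 32, 24, 22, 15, 7 bp

ClaI sites (ATCGAT) start at positions 91, 138.
ClaI cuts after base 2 of each site, so after positions 92, 139.
KpnI sites (GGTACC) start at positions 3, 120, 159.
KpnI cuts after base 5 of each site (before the last base), so after positions 7, 124, 163.
Combined cut positions: 7, 92, 124, 139, 163.
Linear molecule, 5 cuts → 6 fragments:
  1–7 → 7 bp
  8–92 → 85 bp
  93–124 → 32 bp
  125–139 → 15 bp
  140–163 → 24 bp
  164–185 → 22 bp
Sorted largest to smallest: 85, 32, 24, 22, 15, 7 bp.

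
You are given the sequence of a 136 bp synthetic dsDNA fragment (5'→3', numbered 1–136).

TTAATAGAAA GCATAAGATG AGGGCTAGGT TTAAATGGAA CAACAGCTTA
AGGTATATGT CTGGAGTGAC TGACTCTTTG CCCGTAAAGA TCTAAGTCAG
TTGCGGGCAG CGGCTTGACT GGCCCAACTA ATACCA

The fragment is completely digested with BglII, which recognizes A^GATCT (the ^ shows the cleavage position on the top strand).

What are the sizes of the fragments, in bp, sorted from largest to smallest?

88, 48 bp

The BglII site (AGATCT) starts at position 88.
BglII cuts after the first base of each site, so after position 88.
Linear molecule, 1 cut → 2 fragments:
  1–88 → 88 bp
  89–136 → 48 bp
Sorted largest to smallest: 88, 48 bp.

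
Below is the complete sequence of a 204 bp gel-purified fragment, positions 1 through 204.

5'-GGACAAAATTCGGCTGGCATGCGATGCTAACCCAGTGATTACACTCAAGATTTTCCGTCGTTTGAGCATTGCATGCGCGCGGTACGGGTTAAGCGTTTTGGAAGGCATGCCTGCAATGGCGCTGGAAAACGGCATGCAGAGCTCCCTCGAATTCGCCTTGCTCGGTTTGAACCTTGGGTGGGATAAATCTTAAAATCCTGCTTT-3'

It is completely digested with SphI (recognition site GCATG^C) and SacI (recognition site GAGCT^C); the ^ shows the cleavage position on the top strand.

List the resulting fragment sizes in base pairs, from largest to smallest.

61, 54, 34, 27, 21, 7 bp

SphI sites (GCATGC) start at positions 17, 71, 105, 132.
SphI cuts after base 5 of each site (before the last base), so after positions 21, 75, 109, 136.
The SacI site (GAGCTC) starts at position 139.
SacI cuts after base 5 of each site (before the last base), so after position 143.
Combined cut positions: 21, 75, 109, 136, 143.
Linear molecule, 5 cuts → 6 fragments:
  1–21 → 21 bp
  22–75 → 54 bp
  76–109 → 34 bp
  110–136 → 27 bp
  137–143 → 7 bp
  144–204 → 61 bp
Sorted largest to smallest: 61, 54, 34, 27, 21, 7 bp.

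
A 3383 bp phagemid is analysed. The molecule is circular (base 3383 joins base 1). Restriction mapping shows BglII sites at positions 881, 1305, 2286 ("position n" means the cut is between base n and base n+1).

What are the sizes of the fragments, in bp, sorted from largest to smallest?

1978, 981, 424 bp

Circular molecule, 3 cuts → 3 fragments:
  1305 − 881 = 424 bp
  2286 − 1305 = 981 bp
  wrap: 3383 − 2286 + 881 = 1978 bp
Sorted largest to smallest: 1978, 981, 424 bp.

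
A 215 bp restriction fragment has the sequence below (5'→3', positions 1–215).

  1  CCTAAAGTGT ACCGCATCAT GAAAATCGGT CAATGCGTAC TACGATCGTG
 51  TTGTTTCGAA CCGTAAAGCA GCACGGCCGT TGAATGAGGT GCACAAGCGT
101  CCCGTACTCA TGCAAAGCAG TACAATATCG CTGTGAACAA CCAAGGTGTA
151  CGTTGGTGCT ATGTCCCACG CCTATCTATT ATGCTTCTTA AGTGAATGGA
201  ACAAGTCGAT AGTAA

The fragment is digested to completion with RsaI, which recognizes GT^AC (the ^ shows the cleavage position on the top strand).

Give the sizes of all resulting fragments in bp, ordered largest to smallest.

67, 66, 28, 28, 16, 10 bp

RsaI sites (GTAC) start at positions 9, 37, 104, 120, 148.
RsaI cuts after base 2 of each site, so after positions 10, 38, 105, 121, 149.
Linear molecule, 5 cuts → 6 fragments:
  1–10 → 10 bp
  11–38 → 28 bp
  39–105 → 67 bp
  106–121 → 16 bp
  122–149 → 28 bp
  150–215 → 66 bp
Sorted largest to smallest: 67, 66, 28, 28, 16, 10 bp.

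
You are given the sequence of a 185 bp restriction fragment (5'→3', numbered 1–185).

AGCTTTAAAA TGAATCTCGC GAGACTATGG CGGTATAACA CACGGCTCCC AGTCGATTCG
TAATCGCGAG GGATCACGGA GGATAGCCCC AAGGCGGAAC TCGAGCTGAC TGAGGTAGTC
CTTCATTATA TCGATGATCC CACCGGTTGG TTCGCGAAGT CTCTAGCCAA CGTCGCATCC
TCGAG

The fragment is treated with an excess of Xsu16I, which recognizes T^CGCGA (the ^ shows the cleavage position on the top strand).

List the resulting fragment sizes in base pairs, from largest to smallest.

Xsu16I sites (TCGCGA) start at positions 17, 64, 152.
Xsu16I cuts after the first base of each site, so after positions 17, 64, 152.
Linear molecule, 3 cuts → 4 fragments:
  1–17 → 17 bp
  18–64 → 47 bp
  65–152 → 88 bp
  153–185 → 33 bp
Sorted largest to smallest: 88, 47, 33, 17 bp.

88, 47, 33, 17 bp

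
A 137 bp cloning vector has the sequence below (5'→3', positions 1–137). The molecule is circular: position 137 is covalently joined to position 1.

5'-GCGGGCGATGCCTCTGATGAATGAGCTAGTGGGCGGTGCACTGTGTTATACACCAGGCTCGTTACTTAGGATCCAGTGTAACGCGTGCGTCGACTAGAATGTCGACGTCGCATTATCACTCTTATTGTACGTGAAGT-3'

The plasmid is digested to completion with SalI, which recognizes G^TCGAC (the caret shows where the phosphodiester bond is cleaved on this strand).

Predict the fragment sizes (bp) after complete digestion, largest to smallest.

125, 12 bp

SalI sites (GTCGAC) start at positions 89, 101.
SalI cuts after the first base of each site, so after positions 89, 101.
Circular molecule, 2 cuts → 2 fragments:
  90–101 → 12 bp
  102–137 then 1–89 → 36 + 89 = 125 bp
Sorted largest to smallest: 125, 12 bp.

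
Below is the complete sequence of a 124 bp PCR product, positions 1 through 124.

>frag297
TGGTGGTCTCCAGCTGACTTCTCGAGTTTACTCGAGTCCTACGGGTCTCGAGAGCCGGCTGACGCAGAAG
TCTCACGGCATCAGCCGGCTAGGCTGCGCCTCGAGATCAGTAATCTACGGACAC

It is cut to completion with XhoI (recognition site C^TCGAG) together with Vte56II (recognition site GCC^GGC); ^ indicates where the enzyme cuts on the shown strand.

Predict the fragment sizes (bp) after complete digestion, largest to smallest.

XhoI sites (CTCGAG) start at positions 21, 31, 47, 100.
XhoI cuts after the first base of each site, so after positions 21, 31, 47, 100.
Vte56II sites (GCCGGC) start at positions 54, 84.
Vte56II cuts after base 3 of each site, so after positions 56, 86.
Combined cut positions: 21, 31, 47, 56, 86, 100.
Linear molecule, 6 cuts → 7 fragments:
  1–21 → 21 bp
  22–31 → 10 bp
  32–47 → 16 bp
  48–56 → 9 bp
  57–86 → 30 bp
  87–100 → 14 bp
  101–124 → 24 bp
Sorted largest to smallest: 30, 24, 21, 16, 14, 10, 9 bp.

30, 24, 21, 16, 14, 10, 9 bp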